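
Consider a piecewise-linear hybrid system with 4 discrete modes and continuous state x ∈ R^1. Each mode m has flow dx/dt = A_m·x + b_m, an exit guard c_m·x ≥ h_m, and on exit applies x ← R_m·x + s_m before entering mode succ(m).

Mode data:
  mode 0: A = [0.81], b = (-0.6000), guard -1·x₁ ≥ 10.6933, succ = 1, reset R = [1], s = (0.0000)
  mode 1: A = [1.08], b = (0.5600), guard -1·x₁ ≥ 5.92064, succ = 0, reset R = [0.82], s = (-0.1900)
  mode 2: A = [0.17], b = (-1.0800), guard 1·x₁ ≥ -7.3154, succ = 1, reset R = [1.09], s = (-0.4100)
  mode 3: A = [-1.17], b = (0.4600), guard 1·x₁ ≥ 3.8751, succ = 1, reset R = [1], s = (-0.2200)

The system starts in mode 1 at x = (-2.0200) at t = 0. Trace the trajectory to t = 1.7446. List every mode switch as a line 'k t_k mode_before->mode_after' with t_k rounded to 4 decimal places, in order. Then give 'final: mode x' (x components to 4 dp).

1 1.1855 1->0
final: 0 -8.3591

Mode 1: guard c·x = 5.9206 hit at Δt = 1.1855 (t = 1.1855), x⁻ = (-5.9206) → reset → x⁺ = (-5.0449), jump to mode 0
Mode 0: flow for 0.5591 to horizon, guard not reached → x = (-8.3591)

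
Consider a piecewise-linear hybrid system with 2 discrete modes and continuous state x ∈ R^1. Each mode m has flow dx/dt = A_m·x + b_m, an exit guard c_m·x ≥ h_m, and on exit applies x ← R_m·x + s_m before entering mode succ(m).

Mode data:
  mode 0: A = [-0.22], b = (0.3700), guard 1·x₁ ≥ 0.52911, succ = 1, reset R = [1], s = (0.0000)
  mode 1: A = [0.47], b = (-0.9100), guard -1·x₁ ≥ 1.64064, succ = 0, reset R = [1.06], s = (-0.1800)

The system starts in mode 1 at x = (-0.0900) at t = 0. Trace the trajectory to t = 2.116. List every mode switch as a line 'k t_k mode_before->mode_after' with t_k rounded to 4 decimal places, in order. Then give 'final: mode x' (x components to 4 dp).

Mode 1: guard c·x = 1.6406 hit at Δt = 1.2092 (t = 1.2092), x⁻ = (-1.6406) → reset → x⁺ = (-1.9191), jump to mode 0
Mode 0: flow for 0.9068 to horizon, guard not reached → x = (-1.2678)

1 1.2092 1->0
final: 0 -1.2678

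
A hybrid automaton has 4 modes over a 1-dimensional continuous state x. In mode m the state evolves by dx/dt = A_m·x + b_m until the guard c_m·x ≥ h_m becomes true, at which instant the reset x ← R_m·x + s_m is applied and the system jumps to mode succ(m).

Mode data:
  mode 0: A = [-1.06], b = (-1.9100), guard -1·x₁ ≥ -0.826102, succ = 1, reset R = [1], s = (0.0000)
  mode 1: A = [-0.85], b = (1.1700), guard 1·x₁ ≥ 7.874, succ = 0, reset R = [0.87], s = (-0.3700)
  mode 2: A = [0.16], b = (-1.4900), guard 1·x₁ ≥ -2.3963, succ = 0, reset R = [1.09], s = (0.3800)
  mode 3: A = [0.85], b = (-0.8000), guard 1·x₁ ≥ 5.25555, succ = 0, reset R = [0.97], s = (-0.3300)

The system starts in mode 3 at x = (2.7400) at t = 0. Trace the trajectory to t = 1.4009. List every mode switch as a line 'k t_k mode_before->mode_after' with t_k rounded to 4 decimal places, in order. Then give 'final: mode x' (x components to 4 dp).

1 1.0292 3->0
final: 0 2.6285

Mode 3: guard c·x = 5.2556 hit at Δt = 1.0292 (t = 1.0292), x⁻ = (5.2556) → reset → x⁺ = (4.7679), jump to mode 0
Mode 0: flow for 0.3717 to horizon, guard not reached → x = (2.6285)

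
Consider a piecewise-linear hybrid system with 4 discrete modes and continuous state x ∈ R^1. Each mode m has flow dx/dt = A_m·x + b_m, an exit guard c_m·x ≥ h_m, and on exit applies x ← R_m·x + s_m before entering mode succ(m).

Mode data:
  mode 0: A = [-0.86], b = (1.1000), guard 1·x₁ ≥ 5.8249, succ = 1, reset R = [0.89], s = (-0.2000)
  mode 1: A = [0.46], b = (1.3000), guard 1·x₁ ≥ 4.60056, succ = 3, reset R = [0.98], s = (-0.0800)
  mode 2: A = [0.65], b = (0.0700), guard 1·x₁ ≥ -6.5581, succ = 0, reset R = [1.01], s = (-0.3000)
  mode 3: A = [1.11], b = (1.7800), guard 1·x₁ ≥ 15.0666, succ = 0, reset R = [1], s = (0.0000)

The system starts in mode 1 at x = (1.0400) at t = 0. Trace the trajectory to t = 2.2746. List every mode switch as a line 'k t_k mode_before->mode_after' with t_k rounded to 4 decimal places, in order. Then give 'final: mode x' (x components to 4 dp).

Mode 1: guard c·x = 4.6006 hit at Δt = 1.4192 (t = 1.4192), x⁻ = (4.6006) → reset → x⁺ = (4.4285), jump to mode 3
Mode 3: flow for 0.8554 to horizon, guard not reached → x = (13.9859)

1 1.4192 1->3
final: 3 13.9859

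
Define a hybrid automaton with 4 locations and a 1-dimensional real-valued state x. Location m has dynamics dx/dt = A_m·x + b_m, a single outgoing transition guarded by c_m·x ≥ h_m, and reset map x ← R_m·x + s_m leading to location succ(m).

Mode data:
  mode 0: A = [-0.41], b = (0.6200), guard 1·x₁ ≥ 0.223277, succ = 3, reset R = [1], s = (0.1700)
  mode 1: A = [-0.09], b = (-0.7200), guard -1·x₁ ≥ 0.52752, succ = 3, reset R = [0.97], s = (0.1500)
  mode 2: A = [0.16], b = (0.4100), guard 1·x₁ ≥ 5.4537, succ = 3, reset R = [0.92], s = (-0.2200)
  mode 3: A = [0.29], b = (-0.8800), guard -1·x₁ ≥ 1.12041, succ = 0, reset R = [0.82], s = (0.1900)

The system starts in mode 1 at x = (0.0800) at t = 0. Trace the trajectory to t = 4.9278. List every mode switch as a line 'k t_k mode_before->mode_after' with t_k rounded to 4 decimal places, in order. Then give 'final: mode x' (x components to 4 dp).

Mode 1: guard c·x = 0.5275 hit at Δt = 0.8685 (t = 0.8685), x⁻ = (-0.5275) → reset → x⁺ = (-0.3617), jump to mode 3
Mode 3: guard c·x = 1.1204 hit at Δt = 0.6953 (t = 1.5638), x⁻ = (-1.1204) → reset → x⁺ = (-0.7287), jump to mode 0
Mode 0: guard c·x = 0.2233 hit at Δt = 1.3490 (t = 2.9128), x⁻ = (0.2233) → reset → x⁺ = (0.3933), jump to mode 3
Mode 3: guard c·x = 1.1204 hit at Δt = 1.5622 (t = 4.4750), x⁻ = (-1.1204) → reset → x⁺ = (-0.7287), jump to mode 0
Mode 0: flow for 0.4528 to horizon, guard not reached → x = (-0.3491)

1 0.8685 1->3
2 1.5638 3->0
3 2.9128 0->3
4 4.4750 3->0
final: 0 -0.3491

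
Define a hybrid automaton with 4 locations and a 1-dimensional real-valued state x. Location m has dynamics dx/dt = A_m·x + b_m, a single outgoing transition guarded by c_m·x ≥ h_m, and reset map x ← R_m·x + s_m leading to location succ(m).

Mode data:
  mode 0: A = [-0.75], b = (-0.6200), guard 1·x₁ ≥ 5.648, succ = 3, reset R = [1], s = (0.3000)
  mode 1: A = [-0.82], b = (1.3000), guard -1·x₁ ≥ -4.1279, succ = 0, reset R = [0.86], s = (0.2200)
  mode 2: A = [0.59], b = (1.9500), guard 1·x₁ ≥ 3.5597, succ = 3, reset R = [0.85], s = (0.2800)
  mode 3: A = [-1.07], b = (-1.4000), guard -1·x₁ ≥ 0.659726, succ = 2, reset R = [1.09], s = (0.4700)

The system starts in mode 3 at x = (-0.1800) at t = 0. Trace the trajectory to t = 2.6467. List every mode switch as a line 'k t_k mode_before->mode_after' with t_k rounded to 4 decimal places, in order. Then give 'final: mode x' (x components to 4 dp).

Mode 3: guard c·x = 0.6597 hit at Δt = 0.5174 (t = 0.5174), x⁻ = (-0.6597) → reset → x⁺ = (-0.2491), jump to mode 2
Mode 2: guard c·x = 3.5597 hit at Δt = 1.3717 (t = 1.8891), x⁻ = (3.5597) → reset → x⁺ = (3.3057), jump to mode 3
Mode 3: flow for 0.7576 to horizon, guard not reached → x = (0.7429)

1 0.5174 3->2
2 1.8891 2->3
final: 3 0.7429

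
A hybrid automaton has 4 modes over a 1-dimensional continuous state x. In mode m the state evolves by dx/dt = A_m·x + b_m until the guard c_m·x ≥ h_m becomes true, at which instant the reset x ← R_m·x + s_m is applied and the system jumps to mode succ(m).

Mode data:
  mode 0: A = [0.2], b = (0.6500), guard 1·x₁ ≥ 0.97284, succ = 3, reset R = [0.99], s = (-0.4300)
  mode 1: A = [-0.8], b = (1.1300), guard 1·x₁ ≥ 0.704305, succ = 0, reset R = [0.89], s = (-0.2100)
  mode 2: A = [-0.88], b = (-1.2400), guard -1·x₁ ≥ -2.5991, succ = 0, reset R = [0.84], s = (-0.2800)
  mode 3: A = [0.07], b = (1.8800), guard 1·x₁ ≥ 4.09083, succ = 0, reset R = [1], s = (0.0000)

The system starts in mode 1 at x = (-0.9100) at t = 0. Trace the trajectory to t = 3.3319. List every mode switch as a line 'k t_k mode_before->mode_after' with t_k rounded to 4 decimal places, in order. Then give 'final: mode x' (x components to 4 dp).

Mode 1: guard c·x = 0.7043 hit at Δt = 1.4846 (t = 1.4846), x⁻ = (0.7043) → reset → x⁺ = (0.4168), jump to mode 0
Mode 0: guard c·x = 0.9728 hit at Δt = 0.7059 (t = 2.1905), x⁻ = (0.9728) → reset → x⁺ = (0.5331), jump to mode 3
Mode 3: flow for 1.1414 to horizon, guard not reached → x = (2.8113)

1 1.4846 1->0
2 2.1905 0->3
final: 3 2.8113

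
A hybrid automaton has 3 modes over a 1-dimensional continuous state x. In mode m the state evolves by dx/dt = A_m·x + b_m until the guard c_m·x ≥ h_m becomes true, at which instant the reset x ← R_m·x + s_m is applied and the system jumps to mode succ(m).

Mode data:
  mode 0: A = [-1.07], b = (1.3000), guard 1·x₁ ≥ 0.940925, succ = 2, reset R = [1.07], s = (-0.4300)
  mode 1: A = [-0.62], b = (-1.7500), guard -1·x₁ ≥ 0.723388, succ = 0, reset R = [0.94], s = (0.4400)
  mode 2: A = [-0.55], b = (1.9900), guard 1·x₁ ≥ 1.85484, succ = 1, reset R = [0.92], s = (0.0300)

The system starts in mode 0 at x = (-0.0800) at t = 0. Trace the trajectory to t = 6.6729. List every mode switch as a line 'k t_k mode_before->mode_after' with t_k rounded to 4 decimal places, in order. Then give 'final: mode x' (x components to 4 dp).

1 1.4514 0->2
2 2.4425 2->1
3 3.6934 1->0
4 5.2537 0->2
5 6.2448 2->1
final: 1 0.6736

Mode 0: guard c·x = 0.9409 hit at Δt = 1.4514 (t = 1.4514), x⁻ = (0.9409) → reset → x⁺ = (0.5768), jump to mode 2
Mode 2: guard c·x = 1.8548 hit at Δt = 0.9911 (t = 2.4425), x⁻ = (1.8548) → reset → x⁺ = (1.7365), jump to mode 1
Mode 1: guard c·x = 0.7234 hit at Δt = 1.2509 (t = 3.6934), x⁻ = (-0.7234) → reset → x⁺ = (-0.2400), jump to mode 0
Mode 0: guard c·x = 0.9409 hit at Δt = 1.5603 (t = 5.2537), x⁻ = (0.9409) → reset → x⁺ = (0.5768), jump to mode 2
Mode 2: guard c·x = 1.8548 hit at Δt = 0.9911 (t = 6.2448), x⁻ = (1.8548) → reset → x⁺ = (1.7365), jump to mode 1
Mode 1: flow for 0.4281 to horizon, guard not reached → x = (0.6736)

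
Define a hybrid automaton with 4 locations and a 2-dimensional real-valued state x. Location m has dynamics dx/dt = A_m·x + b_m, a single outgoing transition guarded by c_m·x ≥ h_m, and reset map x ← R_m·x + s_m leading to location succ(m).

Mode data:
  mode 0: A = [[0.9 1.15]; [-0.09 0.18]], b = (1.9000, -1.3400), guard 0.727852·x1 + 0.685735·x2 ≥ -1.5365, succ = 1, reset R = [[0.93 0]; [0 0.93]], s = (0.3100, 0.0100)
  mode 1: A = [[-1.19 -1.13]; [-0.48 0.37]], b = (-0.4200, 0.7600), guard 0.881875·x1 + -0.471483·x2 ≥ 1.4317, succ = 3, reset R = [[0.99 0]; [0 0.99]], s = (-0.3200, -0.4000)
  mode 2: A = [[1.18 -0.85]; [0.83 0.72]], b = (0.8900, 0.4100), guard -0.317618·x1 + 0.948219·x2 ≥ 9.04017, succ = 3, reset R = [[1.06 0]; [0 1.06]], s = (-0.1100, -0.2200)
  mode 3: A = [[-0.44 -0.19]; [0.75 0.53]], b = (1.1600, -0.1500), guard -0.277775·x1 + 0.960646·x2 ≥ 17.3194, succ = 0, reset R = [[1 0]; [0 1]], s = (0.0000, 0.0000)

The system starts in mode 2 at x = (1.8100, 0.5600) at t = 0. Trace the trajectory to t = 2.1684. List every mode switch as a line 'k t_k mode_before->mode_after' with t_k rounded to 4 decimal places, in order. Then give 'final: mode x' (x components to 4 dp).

1 1.5646 2->3
final: 3 2.1982 17.0386

Mode 2: guard c·x = 9.0402 hit at Δt = 1.5646 (t = 1.5646), x⁻ = (3.8093, 10.8098) → reset → x⁺ = (3.9278, 11.2384), jump to mode 3
Mode 3: flow for 0.6038 to horizon, guard not reached → x = (2.1982, 17.0386)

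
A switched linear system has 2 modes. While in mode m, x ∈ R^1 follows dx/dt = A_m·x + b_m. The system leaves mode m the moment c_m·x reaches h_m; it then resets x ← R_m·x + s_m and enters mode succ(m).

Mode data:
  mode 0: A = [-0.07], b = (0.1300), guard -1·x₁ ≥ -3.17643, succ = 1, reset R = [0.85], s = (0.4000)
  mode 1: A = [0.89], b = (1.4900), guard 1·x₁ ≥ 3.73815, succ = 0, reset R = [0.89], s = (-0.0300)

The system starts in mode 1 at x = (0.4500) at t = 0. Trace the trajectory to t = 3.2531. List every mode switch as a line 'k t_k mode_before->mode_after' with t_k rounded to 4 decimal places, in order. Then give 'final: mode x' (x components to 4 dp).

1 1.0509 1->0
2 2.2998 0->1
3 2.4407 1->0
final: 0 3.2174

Mode 1: guard c·x = 3.7382 hit at Δt = 1.0509 (t = 1.0509), x⁻ = (3.7382) → reset → x⁺ = (3.2970), jump to mode 0
Mode 0: guard c·x = -3.1764 hit at Δt = 1.2489 (t = 2.2998), x⁻ = (3.1764) → reset → x⁺ = (3.1000), jump to mode 1
Mode 1: guard c·x = 3.7382 hit at Δt = 0.1410 (t = 2.4407), x⁻ = (3.7382) → reset → x⁺ = (3.2970), jump to mode 0
Mode 0: flow for 0.8124 to horizon, guard not reached → x = (3.2174)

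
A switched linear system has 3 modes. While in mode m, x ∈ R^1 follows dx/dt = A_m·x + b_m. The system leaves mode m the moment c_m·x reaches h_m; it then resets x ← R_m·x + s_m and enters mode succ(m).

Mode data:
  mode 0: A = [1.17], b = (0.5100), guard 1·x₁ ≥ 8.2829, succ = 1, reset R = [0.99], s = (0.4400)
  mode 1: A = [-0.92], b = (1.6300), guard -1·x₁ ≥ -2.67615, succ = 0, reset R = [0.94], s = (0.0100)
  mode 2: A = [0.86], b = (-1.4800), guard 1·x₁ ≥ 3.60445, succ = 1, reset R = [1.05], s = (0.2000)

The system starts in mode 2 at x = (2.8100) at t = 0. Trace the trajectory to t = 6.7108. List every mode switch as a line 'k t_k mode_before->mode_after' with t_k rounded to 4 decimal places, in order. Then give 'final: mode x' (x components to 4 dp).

1 0.6370 2->1
2 1.6096 1->0
3 2.5325 0->1
4 4.7362 1->0
5 5.6591 0->1
final: 1 4.3817

Mode 2: guard c·x = 3.6044 hit at Δt = 0.6370 (t = 0.6370), x⁻ = (3.6044) → reset → x⁺ = (3.9847), jump to mode 1
Mode 1: guard c·x = -2.6761 hit at Δt = 0.9726 (t = 1.6096), x⁻ = (2.6761) → reset → x⁺ = (2.5256), jump to mode 0
Mode 0: guard c·x = 8.2829 hit at Δt = 0.9229 (t = 2.5325), x⁻ = (8.2829) → reset → x⁺ = (8.6401), jump to mode 1
Mode 1: guard c·x = -2.6761 hit at Δt = 2.2037 (t = 4.7362), x⁻ = (2.6761) → reset → x⁺ = (2.5256), jump to mode 0
Mode 0: guard c·x = 8.2829 hit at Δt = 0.9229 (t = 5.6591), x⁻ = (8.2829) → reset → x⁺ = (8.6401), jump to mode 1
Mode 1: flow for 1.0517 to horizon, guard not reached → x = (4.3817)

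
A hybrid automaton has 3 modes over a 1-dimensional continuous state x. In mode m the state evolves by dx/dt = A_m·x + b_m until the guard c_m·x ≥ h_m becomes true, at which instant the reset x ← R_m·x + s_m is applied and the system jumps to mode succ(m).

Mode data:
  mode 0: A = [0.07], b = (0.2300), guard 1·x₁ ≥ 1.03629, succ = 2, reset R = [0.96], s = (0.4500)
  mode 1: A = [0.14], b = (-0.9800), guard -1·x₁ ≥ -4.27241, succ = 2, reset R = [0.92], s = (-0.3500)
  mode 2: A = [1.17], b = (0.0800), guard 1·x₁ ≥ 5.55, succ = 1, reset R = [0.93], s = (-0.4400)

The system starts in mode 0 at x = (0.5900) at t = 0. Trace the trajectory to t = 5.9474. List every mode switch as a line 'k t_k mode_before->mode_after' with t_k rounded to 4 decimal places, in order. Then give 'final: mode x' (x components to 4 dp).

Mode 0: guard c·x = 1.0363 hit at Δt = 1.5570 (t = 1.5570), x⁻ = (1.0363) → reset → x⁺ = (1.4448), jump to mode 2
Mode 2: guard c·x = 5.5500 hit at Δt = 1.1212 (t = 2.6782), x⁻ = (5.5500) → reset → x⁺ = (4.7215), jump to mode 1
Mode 1: guard c·x = -4.2724 hit at Δt = 1.2850 (t = 3.9632), x⁻ = (4.2724) → reset → x⁺ = (3.5806), jump to mode 2
Mode 2: guard c·x = 5.5500 hit at Δt = 0.3689 (t = 4.3321), x⁻ = (5.5500) → reset → x⁺ = (4.7215), jump to mode 1
Mode 1: guard c·x = -4.2724 hit at Δt = 1.2850 (t = 5.6171), x⁻ = (4.2724) → reset → x⁺ = (3.5806), jump to mode 2
Mode 2: flow for 0.3303 to horizon, guard not reached → x = (5.3021)

1 1.5570 0->2
2 2.6782 2->1
3 3.9632 1->2
4 4.3321 2->1
5 5.6171 1->2
final: 2 5.3021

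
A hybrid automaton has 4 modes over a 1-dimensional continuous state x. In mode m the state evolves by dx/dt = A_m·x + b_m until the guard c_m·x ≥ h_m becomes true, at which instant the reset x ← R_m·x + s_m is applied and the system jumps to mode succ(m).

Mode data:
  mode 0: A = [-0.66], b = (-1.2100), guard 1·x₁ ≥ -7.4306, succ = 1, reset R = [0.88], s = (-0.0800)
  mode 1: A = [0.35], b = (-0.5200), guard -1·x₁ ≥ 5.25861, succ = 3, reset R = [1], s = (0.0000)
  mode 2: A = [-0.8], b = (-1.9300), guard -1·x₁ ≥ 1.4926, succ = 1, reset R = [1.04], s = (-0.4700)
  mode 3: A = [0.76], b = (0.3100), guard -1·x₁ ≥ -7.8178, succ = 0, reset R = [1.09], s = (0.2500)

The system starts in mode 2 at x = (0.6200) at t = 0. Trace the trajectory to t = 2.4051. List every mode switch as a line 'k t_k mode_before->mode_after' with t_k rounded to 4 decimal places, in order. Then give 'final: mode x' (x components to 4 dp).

Mode 2: guard c·x = 1.4926 hit at Δt = 1.4911 (t = 1.4911), x⁻ = (-1.4926) → reset → x⁺ = (-2.0223), jump to mode 1
Mode 1: flow for 0.9140 to horizon, guard not reached → x = (-3.3448)

1 1.4911 2->1
final: 1 -3.3448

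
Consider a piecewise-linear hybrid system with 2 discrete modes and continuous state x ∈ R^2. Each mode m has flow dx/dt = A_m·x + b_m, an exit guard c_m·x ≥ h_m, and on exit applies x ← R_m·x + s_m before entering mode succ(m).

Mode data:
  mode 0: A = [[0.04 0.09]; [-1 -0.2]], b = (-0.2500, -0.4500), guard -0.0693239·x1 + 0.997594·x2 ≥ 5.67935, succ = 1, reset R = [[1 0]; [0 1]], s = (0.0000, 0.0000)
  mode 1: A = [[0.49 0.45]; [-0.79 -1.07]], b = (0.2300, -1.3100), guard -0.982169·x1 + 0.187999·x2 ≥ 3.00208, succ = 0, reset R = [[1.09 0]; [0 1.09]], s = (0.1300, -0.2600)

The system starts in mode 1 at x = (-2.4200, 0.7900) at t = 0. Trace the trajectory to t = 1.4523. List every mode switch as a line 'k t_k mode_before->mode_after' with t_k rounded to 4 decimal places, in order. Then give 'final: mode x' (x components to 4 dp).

Mode 1: guard c·x = 3.0021 hit at Δt = 0.6719 (t = 0.6719), x⁻ = (-2.9089, 0.7717) → reset → x⁺ = (-3.0407, 0.5811), jump to mode 0
Mode 0: flow for 0.7804 to horizon, guard not reached → x = (-3.2268, 2.4455)

1 0.6719 1->0
final: 0 -3.2268 2.4455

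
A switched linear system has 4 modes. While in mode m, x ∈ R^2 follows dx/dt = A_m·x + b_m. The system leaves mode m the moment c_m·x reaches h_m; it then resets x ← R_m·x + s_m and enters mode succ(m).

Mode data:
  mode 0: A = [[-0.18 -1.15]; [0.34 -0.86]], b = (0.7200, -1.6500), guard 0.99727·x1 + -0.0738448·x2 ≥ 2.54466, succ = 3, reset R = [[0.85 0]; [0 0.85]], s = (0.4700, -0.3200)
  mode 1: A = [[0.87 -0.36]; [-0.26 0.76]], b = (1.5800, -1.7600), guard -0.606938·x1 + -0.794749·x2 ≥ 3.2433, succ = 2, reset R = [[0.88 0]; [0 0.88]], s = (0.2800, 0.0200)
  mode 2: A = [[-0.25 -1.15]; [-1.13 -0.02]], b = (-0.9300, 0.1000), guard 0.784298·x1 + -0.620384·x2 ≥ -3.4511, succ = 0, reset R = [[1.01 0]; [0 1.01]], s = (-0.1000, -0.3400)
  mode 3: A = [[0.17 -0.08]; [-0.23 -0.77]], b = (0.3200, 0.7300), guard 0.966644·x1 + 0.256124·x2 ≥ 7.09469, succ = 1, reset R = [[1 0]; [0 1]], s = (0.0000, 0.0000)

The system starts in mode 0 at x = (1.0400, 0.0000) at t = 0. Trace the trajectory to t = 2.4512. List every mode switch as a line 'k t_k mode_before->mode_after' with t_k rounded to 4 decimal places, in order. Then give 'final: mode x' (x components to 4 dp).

1 1.3800 0->3
final: 3 3.5435 -0.4399

Mode 0: guard c·x = 2.5447 hit at Δt = 1.3800 (t = 1.3800), x⁻ = (2.4903, -0.8286) → reset → x⁺ = (2.5867, -1.0243), jump to mode 3
Mode 3: flow for 1.0712 to horizon, guard not reached → x = (3.5435, -0.4399)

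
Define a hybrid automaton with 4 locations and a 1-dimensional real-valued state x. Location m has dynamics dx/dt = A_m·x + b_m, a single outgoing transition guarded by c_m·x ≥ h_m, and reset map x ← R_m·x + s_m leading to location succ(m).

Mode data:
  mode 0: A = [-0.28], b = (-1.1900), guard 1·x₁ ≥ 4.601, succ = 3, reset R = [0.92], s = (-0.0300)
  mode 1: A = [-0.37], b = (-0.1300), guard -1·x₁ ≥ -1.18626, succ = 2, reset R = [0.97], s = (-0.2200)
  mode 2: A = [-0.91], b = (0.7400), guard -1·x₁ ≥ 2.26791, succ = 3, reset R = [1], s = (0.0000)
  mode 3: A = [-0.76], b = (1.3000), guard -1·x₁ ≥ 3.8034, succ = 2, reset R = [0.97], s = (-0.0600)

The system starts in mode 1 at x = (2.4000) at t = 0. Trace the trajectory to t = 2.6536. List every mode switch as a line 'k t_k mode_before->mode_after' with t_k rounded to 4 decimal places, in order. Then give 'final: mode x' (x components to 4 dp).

1 1.5726 1->2
final: 2 0.8571

Mode 1: guard c·x = -1.1863 hit at Δt = 1.5726 (t = 1.5726), x⁻ = (1.1863) → reset → x⁺ = (0.9307), jump to mode 2
Mode 2: flow for 1.0810 to horizon, guard not reached → x = (0.8571)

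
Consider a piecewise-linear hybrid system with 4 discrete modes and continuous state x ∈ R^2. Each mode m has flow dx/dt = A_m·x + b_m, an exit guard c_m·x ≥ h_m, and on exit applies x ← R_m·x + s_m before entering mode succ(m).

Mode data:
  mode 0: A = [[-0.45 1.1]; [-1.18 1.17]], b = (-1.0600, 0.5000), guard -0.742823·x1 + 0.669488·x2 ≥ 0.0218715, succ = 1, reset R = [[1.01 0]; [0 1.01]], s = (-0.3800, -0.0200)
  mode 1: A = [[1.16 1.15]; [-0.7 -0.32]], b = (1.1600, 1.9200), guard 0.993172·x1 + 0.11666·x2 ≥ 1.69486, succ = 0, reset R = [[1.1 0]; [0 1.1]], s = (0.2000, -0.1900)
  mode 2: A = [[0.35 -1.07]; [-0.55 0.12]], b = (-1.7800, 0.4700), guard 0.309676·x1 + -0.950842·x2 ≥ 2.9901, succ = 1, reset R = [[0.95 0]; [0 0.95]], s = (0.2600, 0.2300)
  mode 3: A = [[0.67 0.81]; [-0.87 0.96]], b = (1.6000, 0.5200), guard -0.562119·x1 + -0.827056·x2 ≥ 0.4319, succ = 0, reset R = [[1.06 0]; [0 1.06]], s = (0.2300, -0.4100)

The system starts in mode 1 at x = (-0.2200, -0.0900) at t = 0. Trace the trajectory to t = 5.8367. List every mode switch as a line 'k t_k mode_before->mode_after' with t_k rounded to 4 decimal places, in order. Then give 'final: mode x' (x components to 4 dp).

1 0.7711 1->0
2 2.2920 0->1
3 2.7821 1->0
4 4.3112 0->1
5 4.6755 1->0
final: 0 1.0724 0.8596

Mode 1: guard c·x = 1.6949 hit at Δt = 0.7711 (t = 0.7711), x⁻ = (1.5891, 0.9995) → reset → x⁺ = (1.9480, 0.9094), jump to mode 0
Mode 0: guard c·x = 0.0219 hit at Δt = 1.5209 (t = 2.2920), x⁻ = (0.4735, 0.5580) → reset → x⁺ = (0.0982, 0.5436), jump to mode 1
Mode 1: guard c·x = 1.6949 hit at Δt = 0.4901 (t = 2.7821), x⁻ = (1.5780, 1.0938) → reset → x⁺ = (1.9358, 1.0132), jump to mode 0
Mode 0: guard c·x = 0.0219 hit at Δt = 1.5291 (t = 4.3112), x⁻ = (0.7135, 0.8244) → reset → x⁺ = (0.3407, 0.8126), jump to mode 1
Mode 1: guard c·x = 1.6949 hit at Δt = 0.3643 (t = 4.6755), x⁻ = (1.5698, 1.1640) → reset → x⁺ = (1.9268, 1.0904), jump to mode 0
Mode 0: flow for 1.1612 to horizon, guard not reached → x = (1.0724, 0.8596)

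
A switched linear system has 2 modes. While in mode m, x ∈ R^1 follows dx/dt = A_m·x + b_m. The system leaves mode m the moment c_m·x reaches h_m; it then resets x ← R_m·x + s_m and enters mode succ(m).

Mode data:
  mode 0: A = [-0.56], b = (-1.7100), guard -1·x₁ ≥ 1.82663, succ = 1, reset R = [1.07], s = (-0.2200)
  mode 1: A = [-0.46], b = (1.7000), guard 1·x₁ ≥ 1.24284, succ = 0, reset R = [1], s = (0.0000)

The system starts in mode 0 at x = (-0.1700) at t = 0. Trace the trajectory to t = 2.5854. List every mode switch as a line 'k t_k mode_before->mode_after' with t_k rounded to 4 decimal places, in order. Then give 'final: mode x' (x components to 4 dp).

1 1.5259 0->1
final: 1 0.0900

Mode 0: guard c·x = 1.8266 hit at Δt = 1.5259 (t = 1.5259), x⁻ = (-1.8266) → reset → x⁺ = (-2.1745), jump to mode 1
Mode 1: flow for 1.0595 to horizon, guard not reached → x = (0.0900)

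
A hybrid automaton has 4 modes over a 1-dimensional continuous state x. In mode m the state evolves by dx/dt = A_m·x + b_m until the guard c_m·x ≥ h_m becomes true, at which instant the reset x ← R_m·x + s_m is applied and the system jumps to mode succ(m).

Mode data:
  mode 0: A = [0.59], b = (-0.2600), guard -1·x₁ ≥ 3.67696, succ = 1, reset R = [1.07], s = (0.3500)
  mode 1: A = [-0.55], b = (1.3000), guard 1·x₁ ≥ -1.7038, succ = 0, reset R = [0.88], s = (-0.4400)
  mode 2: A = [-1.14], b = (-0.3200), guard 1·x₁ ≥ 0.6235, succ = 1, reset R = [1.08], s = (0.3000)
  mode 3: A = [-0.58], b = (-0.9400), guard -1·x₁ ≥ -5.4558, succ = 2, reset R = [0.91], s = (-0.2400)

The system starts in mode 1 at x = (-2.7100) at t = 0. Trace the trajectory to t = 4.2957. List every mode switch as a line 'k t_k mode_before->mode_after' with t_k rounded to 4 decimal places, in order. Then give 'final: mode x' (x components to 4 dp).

1 0.4019 1->0
2 1.3310 0->1
3 2.0220 1->0
4 2.9511 0->1
5 3.6421 1->0
final: 0 -3.0593

Mode 1: guard c·x = -1.7038 hit at Δt = 0.4019 (t = 0.4019), x⁻ = (-1.7038) → reset → x⁺ = (-1.9393), jump to mode 0
Mode 0: guard c·x = 3.6770 hit at Δt = 0.9291 (t = 1.3310), x⁻ = (-3.6770) → reset → x⁺ = (-3.5843), jump to mode 1
Mode 1: guard c·x = -1.7038 hit at Δt = 0.6910 (t = 2.0220), x⁻ = (-1.7038) → reset → x⁺ = (-1.9393), jump to mode 0
Mode 0: guard c·x = 3.6770 hit at Δt = 0.9291 (t = 2.9511), x⁻ = (-3.6770) → reset → x⁺ = (-3.5843), jump to mode 1
Mode 1: guard c·x = -1.7038 hit at Δt = 0.6910 (t = 3.6421), x⁻ = (-1.7038) → reset → x⁺ = (-1.9393), jump to mode 0
Mode 0: flow for 0.6536 to horizon, guard not reached → x = (-3.0593)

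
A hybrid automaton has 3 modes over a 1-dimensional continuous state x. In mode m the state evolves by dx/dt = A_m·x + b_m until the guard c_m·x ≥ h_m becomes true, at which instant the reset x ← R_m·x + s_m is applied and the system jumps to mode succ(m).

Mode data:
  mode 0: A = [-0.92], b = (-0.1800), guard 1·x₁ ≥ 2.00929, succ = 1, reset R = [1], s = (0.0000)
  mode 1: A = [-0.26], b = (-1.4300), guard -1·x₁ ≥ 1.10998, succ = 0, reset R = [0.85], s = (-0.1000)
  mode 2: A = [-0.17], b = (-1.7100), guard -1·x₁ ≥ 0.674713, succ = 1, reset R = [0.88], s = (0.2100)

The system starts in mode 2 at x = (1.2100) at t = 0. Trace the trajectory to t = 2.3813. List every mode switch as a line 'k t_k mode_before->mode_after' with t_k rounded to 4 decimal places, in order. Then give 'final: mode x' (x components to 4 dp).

Mode 2: guard c·x = 0.6747 hit at Δt = 1.0766 (t = 1.0766), x⁻ = (-0.6747) → reset → x⁺ = (-0.3837), jump to mode 1
Mode 1: guard c·x = 1.1100 hit at Δt = 0.5888 (t = 1.6654), x⁻ = (-1.1100) → reset → x⁺ = (-1.0435), jump to mode 0
Mode 0: flow for 0.7159 to horizon, guard not reached → x = (-0.6345)

1 1.0766 2->1
2 1.6654 1->0
final: 0 -0.6345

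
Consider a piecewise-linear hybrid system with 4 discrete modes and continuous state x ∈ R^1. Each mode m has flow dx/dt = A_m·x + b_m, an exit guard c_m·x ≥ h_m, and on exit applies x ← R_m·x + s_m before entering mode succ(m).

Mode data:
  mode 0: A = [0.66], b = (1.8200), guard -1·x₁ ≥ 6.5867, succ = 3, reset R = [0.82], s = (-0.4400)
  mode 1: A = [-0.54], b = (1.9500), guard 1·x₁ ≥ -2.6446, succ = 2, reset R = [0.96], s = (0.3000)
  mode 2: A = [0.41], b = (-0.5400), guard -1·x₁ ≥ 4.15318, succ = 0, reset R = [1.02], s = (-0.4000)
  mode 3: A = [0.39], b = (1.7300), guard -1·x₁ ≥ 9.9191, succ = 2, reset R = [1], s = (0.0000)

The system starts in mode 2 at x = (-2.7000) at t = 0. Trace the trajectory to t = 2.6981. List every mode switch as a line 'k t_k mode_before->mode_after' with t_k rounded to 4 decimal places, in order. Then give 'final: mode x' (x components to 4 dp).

Mode 2: guard c·x = 4.1532 hit at Δt = 0.7531 (t = 0.7531), x⁻ = (-4.1532) → reset → x⁺ = (-4.6362), jump to mode 0
Mode 0: guard c·x = 6.5867 hit at Δt = 1.0789 (t = 1.8320), x⁻ = (-6.5867) → reset → x⁺ = (-5.8411), jump to mode 3
Mode 3: flow for 0.8661 to horizon, guard not reached → x = (-6.4057)

1 0.7531 2->0
2 1.8320 0->3
final: 3 -6.4057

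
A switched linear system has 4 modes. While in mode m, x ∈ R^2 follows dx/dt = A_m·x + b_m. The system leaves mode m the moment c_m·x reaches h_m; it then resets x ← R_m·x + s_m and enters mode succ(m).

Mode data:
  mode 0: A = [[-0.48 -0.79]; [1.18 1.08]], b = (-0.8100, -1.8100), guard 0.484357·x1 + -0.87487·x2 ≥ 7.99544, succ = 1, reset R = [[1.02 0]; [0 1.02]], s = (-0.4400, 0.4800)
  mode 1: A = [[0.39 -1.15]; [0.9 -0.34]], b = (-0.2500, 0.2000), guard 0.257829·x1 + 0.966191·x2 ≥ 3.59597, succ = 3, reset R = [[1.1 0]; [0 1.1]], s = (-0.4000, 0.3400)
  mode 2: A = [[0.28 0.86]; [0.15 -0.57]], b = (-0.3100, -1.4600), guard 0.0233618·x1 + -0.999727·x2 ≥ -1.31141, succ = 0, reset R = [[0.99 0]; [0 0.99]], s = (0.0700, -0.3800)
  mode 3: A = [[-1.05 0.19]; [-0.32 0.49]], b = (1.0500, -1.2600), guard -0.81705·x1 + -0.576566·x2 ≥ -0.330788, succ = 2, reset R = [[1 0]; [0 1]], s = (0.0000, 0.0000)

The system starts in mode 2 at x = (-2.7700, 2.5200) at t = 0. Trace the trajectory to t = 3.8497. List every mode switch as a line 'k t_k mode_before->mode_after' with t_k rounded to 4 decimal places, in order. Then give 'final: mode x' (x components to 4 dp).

Mode 2: guard c·x = -1.3114 hit at Δt = 0.4353 (t = 0.4353), x⁻ = (-2.5274, 1.2527) → reset → x⁺ = (-2.4321, 0.8602), jump to mode 0
Mode 0: guard c·x = 7.9954 hit at Δt = 1.3679 (t = 1.8032), x⁻ = (0.8468, -8.6702) → reset → x⁺ = (0.4238, -8.3636), jump to mode 1
Mode 1: guard c·x = 3.5960 hit at Δt = 1.3520 (t = 3.1552), x⁻ = (9.8168, 1.1022) → reset → x⁺ = (10.3985, 1.5524), jump to mode 3
Mode 3: flow for 0.6945 to horizon, guard not reached → x = (5.5458, -0.9372)

1 0.4353 2->0
2 1.8032 0->1
3 3.1552 1->3
final: 3 5.5458 -0.9372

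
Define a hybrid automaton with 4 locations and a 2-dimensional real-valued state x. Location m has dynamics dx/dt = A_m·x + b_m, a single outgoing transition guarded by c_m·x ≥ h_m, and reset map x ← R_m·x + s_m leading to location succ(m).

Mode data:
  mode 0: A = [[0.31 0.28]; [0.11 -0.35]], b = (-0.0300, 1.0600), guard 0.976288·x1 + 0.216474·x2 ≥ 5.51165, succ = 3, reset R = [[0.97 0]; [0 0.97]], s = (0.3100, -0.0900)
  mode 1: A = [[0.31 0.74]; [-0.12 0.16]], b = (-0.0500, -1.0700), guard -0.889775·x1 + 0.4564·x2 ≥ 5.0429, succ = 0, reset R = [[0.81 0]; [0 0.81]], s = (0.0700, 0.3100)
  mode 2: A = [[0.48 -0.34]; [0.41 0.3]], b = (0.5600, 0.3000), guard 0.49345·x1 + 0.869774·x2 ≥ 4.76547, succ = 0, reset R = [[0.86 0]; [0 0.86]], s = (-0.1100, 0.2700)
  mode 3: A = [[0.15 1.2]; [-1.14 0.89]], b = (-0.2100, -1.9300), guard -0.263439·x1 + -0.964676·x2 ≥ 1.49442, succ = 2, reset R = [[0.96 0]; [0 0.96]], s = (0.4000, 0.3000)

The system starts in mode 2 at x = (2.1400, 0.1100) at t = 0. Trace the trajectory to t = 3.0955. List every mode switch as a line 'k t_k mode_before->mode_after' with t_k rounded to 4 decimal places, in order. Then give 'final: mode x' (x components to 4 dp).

1 1.3834 2->0
2 1.9537 0->3
3 2.6705 3->2
final: 2 7.9745 -1.6579

Mode 2: guard c·x = 4.7655 hit at Δt = 1.3834 (t = 1.3834), x⁻ = (4.4809, 2.9368) → reset → x⁺ = (3.7436, 2.7957), jump to mode 0
Mode 0: guard c·x = 5.5117 hit at Δt = 0.5703 (t = 1.9537), x⁻ = (4.9614, 3.0852) → reset → x⁺ = (5.1226, 2.9027), jump to mode 3
Mode 3: guard c·x = 1.4944 hit at Δt = 0.7168 (t = 2.6705), x⁻ = (5.8274, -3.1405) → reset → x⁺ = (5.9943, -2.7149), jump to mode 2
Mode 2: flow for 0.4250 to horizon, guard not reached → x = (7.9745, -1.6579)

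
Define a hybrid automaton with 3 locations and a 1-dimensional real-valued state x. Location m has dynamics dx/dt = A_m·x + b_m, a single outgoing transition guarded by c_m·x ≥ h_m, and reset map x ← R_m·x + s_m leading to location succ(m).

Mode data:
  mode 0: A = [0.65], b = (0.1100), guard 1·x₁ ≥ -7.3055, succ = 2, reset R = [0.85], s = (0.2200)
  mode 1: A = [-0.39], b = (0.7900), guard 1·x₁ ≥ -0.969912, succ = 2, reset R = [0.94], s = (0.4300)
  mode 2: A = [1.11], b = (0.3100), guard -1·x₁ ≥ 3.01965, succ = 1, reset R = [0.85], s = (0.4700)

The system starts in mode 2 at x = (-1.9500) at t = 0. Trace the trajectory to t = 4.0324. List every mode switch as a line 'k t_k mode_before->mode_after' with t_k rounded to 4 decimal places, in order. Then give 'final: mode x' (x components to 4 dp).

1 0.4458 2->1
2 1.2645 1->2
3 3.6117 2->1
final: 1 -1.4729

Mode 2: guard c·x = 3.0196 hit at Δt = 0.4458 (t = 0.4458), x⁻ = (-3.0196) → reset → x⁺ = (-2.0967), jump to mode 1
Mode 1: guard c·x = -0.9699 hit at Δt = 0.8187 (t = 1.2645), x⁻ = (-0.9699) → reset → x⁺ = (-0.4817), jump to mode 2
Mode 2: guard c·x = 3.0196 hit at Δt = 2.3472 (t = 3.6117), x⁻ = (-3.0197) → reset → x⁺ = (-2.0967), jump to mode 1
Mode 1: flow for 0.4207 to horizon, guard not reached → x = (-1.4729)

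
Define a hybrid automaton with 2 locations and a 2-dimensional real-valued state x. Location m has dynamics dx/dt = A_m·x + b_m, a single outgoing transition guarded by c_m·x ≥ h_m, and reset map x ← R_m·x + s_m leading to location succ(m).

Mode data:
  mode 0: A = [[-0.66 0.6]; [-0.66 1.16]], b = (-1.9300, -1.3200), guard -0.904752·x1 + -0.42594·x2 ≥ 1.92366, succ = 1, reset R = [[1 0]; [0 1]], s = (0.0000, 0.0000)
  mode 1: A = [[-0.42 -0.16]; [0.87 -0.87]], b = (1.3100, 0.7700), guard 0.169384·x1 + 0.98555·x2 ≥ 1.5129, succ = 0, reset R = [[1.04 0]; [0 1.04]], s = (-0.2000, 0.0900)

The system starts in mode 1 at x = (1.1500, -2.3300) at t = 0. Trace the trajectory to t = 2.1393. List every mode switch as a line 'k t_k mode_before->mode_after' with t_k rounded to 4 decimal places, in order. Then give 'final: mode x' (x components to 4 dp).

1 1.3923 1->0
final: 0 0.3669 0.6149

Mode 1: guard c·x = 1.5129 hit at Δt = 1.3923 (t = 1.3923), x⁻ = (2.0460, 1.1834) → reset → x⁺ = (1.9279, 1.3208), jump to mode 0
Mode 0: flow for 0.7470 to horizon, guard not reached → x = (0.3669, 0.6149)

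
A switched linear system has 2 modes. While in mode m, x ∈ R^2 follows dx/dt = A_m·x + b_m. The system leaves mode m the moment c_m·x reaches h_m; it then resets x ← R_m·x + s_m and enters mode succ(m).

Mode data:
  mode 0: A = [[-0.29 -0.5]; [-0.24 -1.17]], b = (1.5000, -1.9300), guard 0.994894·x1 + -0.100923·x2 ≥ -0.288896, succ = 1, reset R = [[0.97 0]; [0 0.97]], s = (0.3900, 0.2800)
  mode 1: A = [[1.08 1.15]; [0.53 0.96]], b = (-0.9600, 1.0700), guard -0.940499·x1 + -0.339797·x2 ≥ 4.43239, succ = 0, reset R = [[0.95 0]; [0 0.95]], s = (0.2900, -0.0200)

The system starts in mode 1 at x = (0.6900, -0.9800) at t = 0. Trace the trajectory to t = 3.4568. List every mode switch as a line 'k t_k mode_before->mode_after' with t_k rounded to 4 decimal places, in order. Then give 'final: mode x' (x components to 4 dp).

Mode 1: guard c·x = 4.4324 hit at Δt = 1.5432 (t = 1.5432), x⁻ = (-4.1584, -1.5344) → reset → x⁺ = (-3.6605, -1.4776), jump to mode 0
Mode 0: guard c·x = -0.2889 hit at Δt = 1.1831 (t = 2.7263), x⁻ = (-0.4285, -1.3618) → reset → x⁺ = (-0.0257, -1.0410), jump to mode 1
Mode 1: flow for 0.7305 to horizon, guard not reached → x = (-2.5825, -1.5074)

1 1.5432 1->0
2 2.7263 0->1
final: 1 -2.5825 -1.5074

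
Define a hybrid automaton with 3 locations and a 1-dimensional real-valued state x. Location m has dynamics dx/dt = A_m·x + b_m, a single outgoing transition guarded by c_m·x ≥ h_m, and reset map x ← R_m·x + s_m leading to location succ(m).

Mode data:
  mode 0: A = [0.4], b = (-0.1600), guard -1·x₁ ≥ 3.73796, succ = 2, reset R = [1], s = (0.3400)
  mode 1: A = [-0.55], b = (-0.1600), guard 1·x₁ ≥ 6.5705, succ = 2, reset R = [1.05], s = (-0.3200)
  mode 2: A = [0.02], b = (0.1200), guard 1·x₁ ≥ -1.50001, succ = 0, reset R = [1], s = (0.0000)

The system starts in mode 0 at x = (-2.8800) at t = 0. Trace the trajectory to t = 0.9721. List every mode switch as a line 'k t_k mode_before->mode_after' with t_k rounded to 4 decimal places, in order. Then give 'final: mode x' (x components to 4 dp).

1 0.5809 0->2
final: 2 -3.3775

Mode 0: guard c·x = 3.7380 hit at Δt = 0.5809 (t = 0.5809), x⁻ = (-3.7380) → reset → x⁺ = (-3.3980), jump to mode 2
Mode 2: flow for 0.3912 to horizon, guard not reached → x = (-3.3775)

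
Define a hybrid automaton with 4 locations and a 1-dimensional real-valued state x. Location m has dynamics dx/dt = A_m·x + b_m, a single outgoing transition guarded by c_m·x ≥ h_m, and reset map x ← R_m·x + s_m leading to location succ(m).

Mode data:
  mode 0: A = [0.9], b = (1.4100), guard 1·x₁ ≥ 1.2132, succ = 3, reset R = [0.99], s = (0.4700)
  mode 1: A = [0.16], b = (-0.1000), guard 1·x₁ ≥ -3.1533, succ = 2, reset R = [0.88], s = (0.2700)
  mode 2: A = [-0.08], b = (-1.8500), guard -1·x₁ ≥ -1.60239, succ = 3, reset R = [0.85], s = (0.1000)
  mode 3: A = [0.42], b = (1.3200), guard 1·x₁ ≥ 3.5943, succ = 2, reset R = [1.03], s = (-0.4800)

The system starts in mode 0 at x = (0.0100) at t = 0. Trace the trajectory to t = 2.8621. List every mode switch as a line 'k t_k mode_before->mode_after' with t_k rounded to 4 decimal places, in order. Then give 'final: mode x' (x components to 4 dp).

Mode 0: guard c·x = 1.2132 hit at Δt = 0.6301 (t = 0.6301), x⁻ = (1.2132) → reset → x⁺ = (1.6711), jump to mode 3
Mode 3: guard c·x = 3.5943 hit at Δt = 0.8003 (t = 1.4304), x⁻ = (3.5943) → reset → x⁺ = (3.2221), jump to mode 2
Mode 2: guard c·x = -1.6024 hit at Δt = 0.7931 (t = 2.2235), x⁻ = (1.6024) → reset → x⁺ = (1.4620), jump to mode 3
Mode 3: flow for 0.6386 to horizon, guard not reached → x = (2.8786)

1 0.6301 0->3
2 1.4304 3->2
3 2.2235 2->3
final: 3 2.8786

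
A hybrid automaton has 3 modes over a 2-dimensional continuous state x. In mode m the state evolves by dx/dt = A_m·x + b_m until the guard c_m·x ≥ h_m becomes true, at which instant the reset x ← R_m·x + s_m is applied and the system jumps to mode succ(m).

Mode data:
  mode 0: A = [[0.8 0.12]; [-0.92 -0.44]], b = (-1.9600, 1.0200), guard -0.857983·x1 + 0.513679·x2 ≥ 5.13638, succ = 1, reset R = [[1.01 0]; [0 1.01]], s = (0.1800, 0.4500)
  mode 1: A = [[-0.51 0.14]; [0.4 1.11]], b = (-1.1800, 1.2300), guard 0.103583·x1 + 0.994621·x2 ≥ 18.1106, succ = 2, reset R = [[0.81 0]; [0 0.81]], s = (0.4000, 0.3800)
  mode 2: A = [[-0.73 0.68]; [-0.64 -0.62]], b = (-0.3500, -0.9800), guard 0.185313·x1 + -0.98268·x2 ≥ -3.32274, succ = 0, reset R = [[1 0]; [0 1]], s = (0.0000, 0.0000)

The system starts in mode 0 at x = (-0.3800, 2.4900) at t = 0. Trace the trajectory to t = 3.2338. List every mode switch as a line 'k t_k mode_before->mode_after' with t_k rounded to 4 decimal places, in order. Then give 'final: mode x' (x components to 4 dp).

Mode 0: guard c·x = 5.1364 hit at Δt = 1.0723 (t = 1.0723), x⁻ = (-3.6315, 3.9336) → reset → x⁺ = (-3.4878, 4.4229), jump to mode 1
Mode 1: guard c·x = 18.1106 hit at Δt = 1.2695 (t = 2.3418), x⁻ = (-1.5586, 18.3709) → reset → x⁺ = (-0.8625, 15.2604), jump to mode 2
Mode 2: flow for 0.8920 to horizon, guard not reached → x = (4.0193, 7.0221)

1 1.0723 0->1
2 2.3418 1->2
final: 2 4.0193 7.0221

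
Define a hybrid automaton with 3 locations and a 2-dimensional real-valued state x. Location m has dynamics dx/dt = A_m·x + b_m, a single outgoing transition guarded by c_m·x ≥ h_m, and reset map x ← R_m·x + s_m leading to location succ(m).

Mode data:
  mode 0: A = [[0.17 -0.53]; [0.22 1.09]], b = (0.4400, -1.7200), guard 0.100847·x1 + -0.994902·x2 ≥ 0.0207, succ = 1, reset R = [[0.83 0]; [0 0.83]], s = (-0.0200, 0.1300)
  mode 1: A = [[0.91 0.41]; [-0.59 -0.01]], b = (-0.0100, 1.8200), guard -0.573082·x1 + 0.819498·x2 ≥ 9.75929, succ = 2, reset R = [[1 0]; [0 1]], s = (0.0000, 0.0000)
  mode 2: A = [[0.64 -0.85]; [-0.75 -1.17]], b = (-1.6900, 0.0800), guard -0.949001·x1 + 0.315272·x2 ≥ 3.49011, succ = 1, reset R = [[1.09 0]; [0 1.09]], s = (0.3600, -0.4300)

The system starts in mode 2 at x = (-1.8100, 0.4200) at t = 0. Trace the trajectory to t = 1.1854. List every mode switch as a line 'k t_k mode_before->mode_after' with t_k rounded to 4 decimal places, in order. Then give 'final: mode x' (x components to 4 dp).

1 0.4040 2->1
final: 1 -5.8244 4.0554

Mode 2: guard c·x = 3.4901 hit at Δt = 0.4040 (t = 0.4040), x⁻ = (-3.3732, 0.9166) → reset → x⁺ = (-3.3167, 0.5691), jump to mode 1
Mode 1: flow for 0.7814 to horizon, guard not reached → x = (-5.8244, 4.0554)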